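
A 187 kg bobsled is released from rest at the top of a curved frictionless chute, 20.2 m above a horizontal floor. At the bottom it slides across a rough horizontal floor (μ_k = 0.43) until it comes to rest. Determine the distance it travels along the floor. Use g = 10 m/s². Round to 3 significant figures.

d = 47.0 m

Energy at the top = energy at the end + work done against friction:
At rest all PE has been dissipated by friction: mgh = μ_k m g d
d = h/μ_k = 20.2/0.43 = 46.98 m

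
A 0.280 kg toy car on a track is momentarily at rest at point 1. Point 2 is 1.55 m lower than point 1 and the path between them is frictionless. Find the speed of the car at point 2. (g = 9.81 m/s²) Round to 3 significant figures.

Energy conservation between the two points: mgh = ½mv²
v = √(2gh) = √(2 × 9.81 × 1.55) = √30.411 = 5.515 m/s

v = 5.51 m/s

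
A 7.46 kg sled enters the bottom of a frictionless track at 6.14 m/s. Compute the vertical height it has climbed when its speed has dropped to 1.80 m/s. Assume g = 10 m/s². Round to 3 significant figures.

Conservation of energy: ½mv₁² = ½mv₂² + mgh
h = (v₁² − v₂²)/(2g) = (6.14² − 1.80²)/(2 × 10) = 1.723 m

h = 1.72 m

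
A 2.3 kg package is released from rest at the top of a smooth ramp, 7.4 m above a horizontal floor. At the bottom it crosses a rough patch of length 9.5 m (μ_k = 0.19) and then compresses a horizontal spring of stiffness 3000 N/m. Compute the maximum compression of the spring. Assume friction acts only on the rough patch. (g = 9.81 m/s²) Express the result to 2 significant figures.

x = 0.29 m

Initial energy: E₁ = mgh = (2.3)(9.81)(7.4) = 166.97 J
Friction removes W_f = μ_k mg d = (0.19)(2.3)(9.81)(9.5) = 40.73 J
Energy reaching the spring: E = 166.97 − 40.73 = 126.24 J
At max compression ½kx² = E ⇒ x = √(2E/k) = √(2 × 126.24/3000) = 0.2901 m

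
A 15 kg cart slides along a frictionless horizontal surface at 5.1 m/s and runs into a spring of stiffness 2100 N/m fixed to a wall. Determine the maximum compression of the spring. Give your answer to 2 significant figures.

x = 0.43 m

At max compression the cart is momentarily at rest: ½mv² = ½kx²
x = v√(m/k) = 5.1 × √(15/2100) = 0.4310 m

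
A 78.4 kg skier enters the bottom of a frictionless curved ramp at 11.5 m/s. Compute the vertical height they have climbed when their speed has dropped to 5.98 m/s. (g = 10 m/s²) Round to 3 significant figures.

h = 4.82 m

Conservation of energy: ½mv₁² = ½mv₂² + mgh
h = (v₁² − v₂²)/(2g) = (11.5² − 5.98²)/(2 × 10) = 4.824 m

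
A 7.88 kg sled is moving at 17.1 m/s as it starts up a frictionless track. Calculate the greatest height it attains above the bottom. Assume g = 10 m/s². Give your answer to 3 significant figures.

Setting KE at the bottom equal to PE gained: ½mv² = mgh
h = v²/(2g) = 17.1²/(2 × 10) = 14.62 m

h = 14.6 m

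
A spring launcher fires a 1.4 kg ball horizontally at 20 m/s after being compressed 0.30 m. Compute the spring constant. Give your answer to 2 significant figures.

Spring PE at full compression equals KE at release: ½kx² = ½mv²
k = mv²/x² = (1.4)(20)²/(0.30)² = 6222 N/m

k = 6200 N/m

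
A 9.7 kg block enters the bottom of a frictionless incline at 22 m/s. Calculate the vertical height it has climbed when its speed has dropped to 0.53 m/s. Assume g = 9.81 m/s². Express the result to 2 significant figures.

h = 25 m

Energy balance between the two points: ½mv₁² = ½mv₂² + mgh
h = (v₁² − v₂²)/(2g) = (22² − 0.53²)/(2 × 9.81) = 24.65 m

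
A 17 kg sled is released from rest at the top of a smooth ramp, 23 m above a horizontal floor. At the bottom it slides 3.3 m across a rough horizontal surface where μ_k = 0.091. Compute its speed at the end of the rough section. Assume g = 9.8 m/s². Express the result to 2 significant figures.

Energy at the top = energy at the end + work done against friction:
mgh = ½mv² + μ_k m g d
W_f = μ_k mg d = (0.091)(17)(9.8)(3.3) = 50.03 J
½mv² = mgh − W_f = 3831.8 − 50.03 = 3781.8 J
v = √(2 × 3781.8/17) = 21.09 m/s

v = 21 m/s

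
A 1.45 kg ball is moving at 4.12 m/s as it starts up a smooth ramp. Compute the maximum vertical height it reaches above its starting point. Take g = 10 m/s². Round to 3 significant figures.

h = 0.849 m

By energy conservation, ½mv² = mgh
h = v²/(2g) = 4.12²/(2 × 10) = 0.8487 m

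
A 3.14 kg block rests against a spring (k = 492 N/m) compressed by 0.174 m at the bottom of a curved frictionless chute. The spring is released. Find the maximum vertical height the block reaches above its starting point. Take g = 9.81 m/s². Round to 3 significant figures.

h = 0.242 m

At maximum height the block is at rest, so ½kx² = mgh
h = kx²/(2mg) = (492)(0.174)²/(2 × 3.14 × 9.81) = 0.2418 m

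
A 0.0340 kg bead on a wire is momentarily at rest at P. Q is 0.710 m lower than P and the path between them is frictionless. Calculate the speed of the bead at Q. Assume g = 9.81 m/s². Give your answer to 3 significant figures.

Energy conservation between the two points: mgh = ½mv²
v = √(2gh) = √(2 × 9.81 × 0.710) = √13.930 = 3.732 m/s

v = 3.73 m/s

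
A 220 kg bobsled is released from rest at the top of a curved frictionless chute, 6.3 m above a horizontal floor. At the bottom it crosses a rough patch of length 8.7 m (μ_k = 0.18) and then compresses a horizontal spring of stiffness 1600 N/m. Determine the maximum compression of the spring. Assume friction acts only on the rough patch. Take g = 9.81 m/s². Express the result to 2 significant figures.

Initial energy: E₁ = mgh = (220)(9.81)(6.3) = 13597 J
Friction removes W_f = μ_k mg d = (0.18)(220)(9.81)(8.7) = 3380 J
Energy reaching the spring: E = 13597 − 3380 = 10217 J
At max compression ½kx² = E ⇒ x = √(2E/k) = √(2 × 10217/1600) = 3.574 m

x = 3.6 m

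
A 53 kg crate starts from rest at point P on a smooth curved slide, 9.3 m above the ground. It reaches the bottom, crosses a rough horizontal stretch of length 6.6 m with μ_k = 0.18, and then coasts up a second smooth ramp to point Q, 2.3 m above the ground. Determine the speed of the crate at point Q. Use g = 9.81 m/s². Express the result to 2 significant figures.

v = 11 m/s

Energy at P: mgh₁ = (53)(9.81)(9.3) = 4835.3 J
Friction loss: W_f = μ_k mg d = 617.7 J
At Q: ½mv² + mgh₂ = mgh₁ − W_f
½mv² = 4835.3 − 617.7 − 1195.8 = 3021.8 J
v = √(2 × 3021.8/53) = 10.68 m/s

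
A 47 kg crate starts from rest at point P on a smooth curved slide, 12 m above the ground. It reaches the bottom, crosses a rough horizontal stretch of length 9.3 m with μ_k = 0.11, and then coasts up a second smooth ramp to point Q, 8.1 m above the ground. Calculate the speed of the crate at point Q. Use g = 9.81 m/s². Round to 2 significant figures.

Energy at P: mgh₁ = (47)(9.81)(12) = 5532.8 J
Friction loss: W_f = μ_k mg d = 471.7 J
At Q: ½mv² + mgh₂ = mgh₁ − W_f
½mv² = 5532.8 − 471.7 − 3734.7 = 1326.5 J
v = √(2 × 1326.5/47) = 7.513 m/s

v = 7.5 m/s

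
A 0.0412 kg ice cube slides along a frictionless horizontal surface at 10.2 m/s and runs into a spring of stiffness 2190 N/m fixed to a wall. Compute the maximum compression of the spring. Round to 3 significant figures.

Conservation of energy between contact and max compression: ½mv² = ½kx²
x = v√(m/k) = 10.2 × √(0.0412/2190) = 0.04424 m

x = 0.0442 m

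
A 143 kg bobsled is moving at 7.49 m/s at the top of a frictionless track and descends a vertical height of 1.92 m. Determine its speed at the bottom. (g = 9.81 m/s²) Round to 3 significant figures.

Mechanical energy is conserved (no friction): ½mv₀² + mgh = ½mv²
v² = v₀² + 2gh = (7.49)² + 2(9.81)(1.92) = 93.770
v = √93.770 = 9.684 m/s

v = 9.68 m/s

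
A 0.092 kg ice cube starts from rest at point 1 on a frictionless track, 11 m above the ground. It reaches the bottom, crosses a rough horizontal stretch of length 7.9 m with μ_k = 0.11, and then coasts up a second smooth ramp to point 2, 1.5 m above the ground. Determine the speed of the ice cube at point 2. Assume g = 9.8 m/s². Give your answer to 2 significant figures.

Energy at 1: mgh₁ = (0.092)(9.8)(11) = 9.9176 J
Friction loss: W_f = μ_k mg d = 0.7835 J
At 2: ½mv² + mgh₂ = mgh₁ − W_f
½mv² = 9.9176 − 0.7835 − 1.3524 = 7.7817 J
v = √(2 × 7.7817/0.092) = 13.01 m/s

v = 13 m/s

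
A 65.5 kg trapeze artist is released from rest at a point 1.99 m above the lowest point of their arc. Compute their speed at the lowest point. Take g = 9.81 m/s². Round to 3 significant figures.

v = 6.25 m/s

By conservation of mechanical energy, mgh = ½mv²
v = √(2gh) = √(2 × 9.81 × 1.99) = √39.044 = 6.249 m/s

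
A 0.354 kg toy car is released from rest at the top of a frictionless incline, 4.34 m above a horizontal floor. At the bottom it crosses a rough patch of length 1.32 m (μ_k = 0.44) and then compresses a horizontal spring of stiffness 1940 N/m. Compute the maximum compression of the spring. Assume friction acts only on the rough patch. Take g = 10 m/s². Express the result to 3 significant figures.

x = 0.117 m

Initial energy: E₁ = mgh = (0.354)(10)(4.34) = 15.364 J
Friction removes W_f = μ_k mg d = (0.44)(0.354)(10)(1.32) = 2.056 J
Energy reaching the spring: E = 15.364 − 2.056 = 13.308 J
At max compression ½kx² = E ⇒ x = √(2E/k) = √(2 × 13.308/1940) = 0.1171 m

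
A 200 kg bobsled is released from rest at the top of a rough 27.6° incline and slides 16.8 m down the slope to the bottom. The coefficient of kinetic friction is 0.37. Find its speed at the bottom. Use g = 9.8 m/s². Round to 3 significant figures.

Energy: mgh = ½mv² + W_f, with h = L sinθ and W_f = μ_k (mg cosθ) L
mgh = mgL sinθ = (200)(9.8)(16.8)sin27.6° = 15255 J
W_f = μ_k mg cosθ · L = (0.37)(200)(9.8)cos27.6°·16.8 = 10797 J
½mv² = 15255 − 10797 = 4458.5 J
v = √(2 × 4458.5/200) = 6.677 m/s

v = 6.68 m/s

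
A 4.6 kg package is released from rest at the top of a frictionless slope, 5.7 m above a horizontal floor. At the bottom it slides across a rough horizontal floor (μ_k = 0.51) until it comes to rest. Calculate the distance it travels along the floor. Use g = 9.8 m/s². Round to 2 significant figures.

Applying the work–energy principle:
At rest all PE has been dissipated by friction: mgh = μ_k m g d
d = h/μ_k = 5.7/0.51 = 11.18 m

d = 11 m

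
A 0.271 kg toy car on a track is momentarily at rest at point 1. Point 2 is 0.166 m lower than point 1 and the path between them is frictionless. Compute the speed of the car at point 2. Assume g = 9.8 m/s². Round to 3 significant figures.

Mechanical energy is conserved (no friction): mgh = ½mv²
v = √(2gh) = √(2 × 9.8 × 0.166) = √3.2536 = 1.804 m/s

v = 1.80 m/s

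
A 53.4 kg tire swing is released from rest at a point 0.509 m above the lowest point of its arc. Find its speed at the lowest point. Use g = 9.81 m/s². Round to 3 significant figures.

By conservation of mechanical energy, mgh = ½mv²
The mass cancels from both sides.
v = √(2gh) = √(2 × 9.81 × 0.509) = √9.9866 = 3.160 m/s

v = 3.16 m/s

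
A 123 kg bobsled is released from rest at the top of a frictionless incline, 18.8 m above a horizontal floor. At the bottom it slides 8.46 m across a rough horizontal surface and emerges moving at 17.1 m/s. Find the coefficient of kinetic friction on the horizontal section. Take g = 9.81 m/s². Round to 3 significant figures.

Applying the work–energy principle:
mgh = ½mv² + μ_k m g d
mgh = 22685 J; ½mv² = 17983 J
W_f = 22685 − 17983 = 4701 J
μ_k = W_f/(mg·d) = 4701/(1207 × 8.46) = 0.4606

μ_k = 0.461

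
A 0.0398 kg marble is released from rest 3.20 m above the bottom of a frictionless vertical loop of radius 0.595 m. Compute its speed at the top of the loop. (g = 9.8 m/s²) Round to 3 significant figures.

v = 6.28 m/s

Energy conservation: mgh = ½mv_top² + mg(2r)
v_top² = 2g(h − 2r) = 2(9.8)(3.20 − 1.190) = 39.40
v_top = 6.277 m/s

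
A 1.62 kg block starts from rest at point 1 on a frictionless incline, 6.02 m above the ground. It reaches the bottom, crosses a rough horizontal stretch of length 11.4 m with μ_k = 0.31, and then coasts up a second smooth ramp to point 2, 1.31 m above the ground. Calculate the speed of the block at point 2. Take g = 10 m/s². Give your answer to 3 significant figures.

Energy at 1: mgh₁ = (1.62)(10)(6.02) = 97.524 J
Friction loss: W_f = μ_k mg d = 57.25 J
At 2: ½mv² + mgh₂ = mgh₁ − W_f
½mv² = 97.524 − 57.25 − 21.222 = 19.051 J
v = √(2 × 19.051/1.62) = 4.850 m/s

v = 4.85 m/s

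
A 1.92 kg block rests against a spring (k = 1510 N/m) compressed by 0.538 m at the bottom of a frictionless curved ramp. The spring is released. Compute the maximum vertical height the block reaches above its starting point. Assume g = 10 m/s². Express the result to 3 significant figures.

h = 11.4 m

Energy conservation from release to the highest point: ½kx² = mgh
h = kx²/(2mg) = (1510)(0.538)²/(2 × 1.92 × 10) = 11.38 m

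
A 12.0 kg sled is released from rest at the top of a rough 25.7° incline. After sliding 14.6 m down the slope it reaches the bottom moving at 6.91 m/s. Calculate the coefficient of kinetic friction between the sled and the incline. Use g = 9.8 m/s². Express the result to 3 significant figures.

Energy balance down the incline: mg L sinθ − ½mv² = μ_k (mg cosθ) L
mgL sinθ = 744.58 J; ½mv² = 286.49 J
W_f = 744.58 − 286.49 = 458.1 J
μ_k = W_f/(mg cosθ · L) = 458.1/(106.0 × 14.6) = 0.2961

μ_k = 0.296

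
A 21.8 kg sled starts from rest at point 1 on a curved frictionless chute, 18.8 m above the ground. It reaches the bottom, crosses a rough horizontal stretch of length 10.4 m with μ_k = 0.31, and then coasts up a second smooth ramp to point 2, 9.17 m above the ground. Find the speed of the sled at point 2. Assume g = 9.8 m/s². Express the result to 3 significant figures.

Energy at 1: mgh₁ = (21.8)(9.8)(18.8) = 4016.4 J
Friction loss: W_f = μ_k mg d = 688.8 J
At 2: ½mv² + mgh₂ = mgh₁ − W_f
½mv² = 4016.4 − 688.8 − 1959.1 = 1368.6 J
v = √(2 × 1368.6/21.8) = 11.21 m/s

v = 11.2 m/s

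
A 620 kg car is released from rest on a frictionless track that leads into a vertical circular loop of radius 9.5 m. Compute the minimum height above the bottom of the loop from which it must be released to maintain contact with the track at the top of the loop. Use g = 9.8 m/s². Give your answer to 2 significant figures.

h = 24 m

At the top, for minimum speed gravity alone supplies the centripetal force: mg = mv_top²/r ⇒ v_top² = gr = 93.10 m²/s²
Energy conservation from release height h to the top (height 2r): mgh = ½mv_top² + mg(2r)
h = v_top²/(2g) + 2r = r/2 + 2r = 5r/2 = 23.75 m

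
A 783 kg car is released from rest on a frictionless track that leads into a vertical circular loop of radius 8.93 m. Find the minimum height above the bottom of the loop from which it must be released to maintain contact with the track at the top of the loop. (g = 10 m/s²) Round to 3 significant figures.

h = 22.3 m

At the top, for minimum speed gravity alone supplies the centripetal force: mg = mv_top²/r ⇒ v_top² = gr = 89.30 m²/s²
Energy conservation from release height h to the top (height 2r): mgh = ½mv_top² + mg(2r)
h = v_top²/(2g) + 2r = r/2 + 2r = 5r/2 = 22.32 m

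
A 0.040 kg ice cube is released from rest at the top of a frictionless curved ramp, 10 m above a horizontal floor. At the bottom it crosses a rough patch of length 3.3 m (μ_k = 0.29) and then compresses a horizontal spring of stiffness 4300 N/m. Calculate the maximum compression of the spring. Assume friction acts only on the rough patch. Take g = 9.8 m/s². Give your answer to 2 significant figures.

x = 0.041 m

Initial energy: E₁ = mgh = (0.040)(9.8)(10) = 3.9200 J
Friction removes W_f = μ_k mg d = (0.29)(0.040)(9.8)(3.3) = 0.3751 J
Energy reaching the spring: E = 3.9200 − 0.3751 = 3.5449 J
At max compression ½kx² = E ⇒ x = √(2E/k) = √(2 × 3.5449/4300) = 0.04061 m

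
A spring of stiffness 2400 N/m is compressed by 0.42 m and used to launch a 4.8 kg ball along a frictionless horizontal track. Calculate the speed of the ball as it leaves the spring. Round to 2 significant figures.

Conservation of energy: ½kx² = ½mv²
v = x√(k/m) = 0.42 × √(2400/4.8) = 9.391 m/s

v = 9.4 m/s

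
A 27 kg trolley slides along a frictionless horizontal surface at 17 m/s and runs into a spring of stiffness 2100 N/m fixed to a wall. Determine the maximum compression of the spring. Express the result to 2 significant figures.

x = 1.9 m

At max compression the trolley is momentarily at rest: ½mv² = ½kx²
x = v√(m/k) = 17 × √(27/2100) = 1.928 m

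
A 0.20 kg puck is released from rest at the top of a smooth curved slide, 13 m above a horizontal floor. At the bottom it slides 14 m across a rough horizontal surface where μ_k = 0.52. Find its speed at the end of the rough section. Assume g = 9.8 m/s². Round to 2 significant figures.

v = 11 m/s

Applying the work–energy principle:
mgh = ½mv² + μ_k m g d
W_f = μ_k mg d = (0.52)(0.20)(9.8)(14) = 14.27 J
½mv² = mgh − W_f = 25.480 − 14.27 = 11.211 J
v = √(2 × 11.211/0.20) = 10.59 m/s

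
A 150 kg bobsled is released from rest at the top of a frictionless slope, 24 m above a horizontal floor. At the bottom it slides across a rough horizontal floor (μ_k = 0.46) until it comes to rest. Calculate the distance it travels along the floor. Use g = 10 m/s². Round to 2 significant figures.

Energy at the top = energy at the end + work done against friction:
At rest all PE has been dissipated by friction: mgh = μ_k m g d
d = h/μ_k = 24/0.46 = 52.17 m

d = 52 m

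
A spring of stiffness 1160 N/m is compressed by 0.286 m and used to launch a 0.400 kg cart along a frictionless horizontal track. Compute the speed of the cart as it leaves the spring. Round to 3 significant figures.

Conservation of energy: ½kx² = ½mv²
v = x√(k/m) = 0.286 × √(1160/0.400) = 15.40 m/s

v = 15.4 m/s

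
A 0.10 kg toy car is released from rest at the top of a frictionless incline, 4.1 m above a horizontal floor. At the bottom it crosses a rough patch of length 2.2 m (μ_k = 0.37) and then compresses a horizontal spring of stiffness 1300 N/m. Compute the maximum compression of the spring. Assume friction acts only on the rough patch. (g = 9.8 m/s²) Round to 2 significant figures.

Initial energy: E₁ = mgh = (0.10)(9.8)(4.1) = 4.0180 J
Friction removes W_f = μ_k mg d = (0.37)(0.10)(9.8)(2.2) = 0.7977 J
Energy reaching the spring: E = 4.0180 − 0.7977 = 3.2203 J
At max compression ½kx² = E ⇒ x = √(2E/k) = √(2 × 3.2203/1300) = 0.07039 m

x = 0.070 m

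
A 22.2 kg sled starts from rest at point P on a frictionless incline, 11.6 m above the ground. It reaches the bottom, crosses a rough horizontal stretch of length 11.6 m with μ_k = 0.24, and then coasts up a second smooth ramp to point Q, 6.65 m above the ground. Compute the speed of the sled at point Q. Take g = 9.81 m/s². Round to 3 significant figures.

Energy at P: mgh₁ = (22.2)(9.81)(11.6) = 2526.3 J
Friction loss: W_f = μ_k mg d = 606.3 J
At Q: ½mv² + mgh₂ = mgh₁ − W_f
½mv² = 2526.3 − 606.3 − 1448.3 = 471.72 J
v = √(2 × 471.72/22.2) = 6.519 m/s

v = 6.52 m/s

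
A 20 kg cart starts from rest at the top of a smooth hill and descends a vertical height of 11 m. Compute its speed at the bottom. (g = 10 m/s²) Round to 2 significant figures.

By conservation of mechanical energy, mgh = ½mv²
The mass cancels from both sides.
v = √(2gh) = √(2 × 10 × 11) = √220.00 = 14.83 m/s

v = 15 m/s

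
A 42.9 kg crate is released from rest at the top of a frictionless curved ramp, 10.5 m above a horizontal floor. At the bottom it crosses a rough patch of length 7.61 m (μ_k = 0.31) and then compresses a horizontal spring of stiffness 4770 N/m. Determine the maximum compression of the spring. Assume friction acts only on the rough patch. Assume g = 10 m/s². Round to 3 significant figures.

x = 1.21 m

Initial energy: E₁ = mgh = (42.9)(10)(10.5) = 4504.5 J
Friction removes W_f = μ_k mg d = (0.31)(42.9)(10)(7.61) = 1012 J
Energy reaching the spring: E = 4504.5 − 1012 = 3492.4 J
At max compression ½kx² = E ⇒ x = √(2E/k) = √(2 × 3492.4/4770) = 1.210 m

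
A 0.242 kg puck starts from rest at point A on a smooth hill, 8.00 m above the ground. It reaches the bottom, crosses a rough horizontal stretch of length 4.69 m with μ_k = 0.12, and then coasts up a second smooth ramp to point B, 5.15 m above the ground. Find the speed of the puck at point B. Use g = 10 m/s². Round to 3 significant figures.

Energy at A: mgh₁ = (0.242)(10)(8.00) = 19.360 J
Friction loss: W_f = μ_k mg d = 1.362 J
At B: ½mv² + mgh₂ = mgh₁ − W_f
½mv² = 19.360 − 1.362 − 12.463 = 5.5350 J
v = √(2 × 5.5350/0.242) = 6.763 m/s

v = 6.76 m/s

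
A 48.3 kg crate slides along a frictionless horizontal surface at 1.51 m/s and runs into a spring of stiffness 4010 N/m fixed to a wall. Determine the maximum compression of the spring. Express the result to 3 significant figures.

All KE is stored as spring PE at maximum compression: ½mv² = ½kx²
x = v√(m/k) = 1.51 × √(48.3/4010) = 0.1657 m

x = 0.166 m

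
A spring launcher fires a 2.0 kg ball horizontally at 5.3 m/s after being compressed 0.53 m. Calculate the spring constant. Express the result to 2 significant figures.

½kx² = ½mv²
k = mv²/x² = (2.0)(5.3)²/(0.53)² = 200.0 N/m

k = 200 N/m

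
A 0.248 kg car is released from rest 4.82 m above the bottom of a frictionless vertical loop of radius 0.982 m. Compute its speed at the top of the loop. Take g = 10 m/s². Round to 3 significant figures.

Energy conservation: mgh = ½mv_top² + mg(2r)
v_top² = 2g(h − 2r) = 2(10)(4.82 − 1.964) = 57.12
v_top = 7.558 m/s

v = 7.56 m/s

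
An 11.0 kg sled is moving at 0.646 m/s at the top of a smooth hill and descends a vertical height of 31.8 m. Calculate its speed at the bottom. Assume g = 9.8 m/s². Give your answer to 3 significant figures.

Mechanical energy is conserved (no friction): ½mv₀² + mgh = ½mv²
v² = v₀² + 2gh = (0.646)² + 2(9.8)(31.8) = 623.70
v = √623.70 = 24.97 m/s

v = 25.0 m/s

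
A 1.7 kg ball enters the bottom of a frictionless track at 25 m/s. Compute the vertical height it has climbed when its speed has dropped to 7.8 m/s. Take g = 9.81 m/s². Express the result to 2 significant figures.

h = 29 m

Conservation of energy: ½mv₁² = ½mv₂² + mgh
h = (v₁² − v₂²)/(2g) = (25² − 7.8²)/(2 × 9.81) = 28.75 m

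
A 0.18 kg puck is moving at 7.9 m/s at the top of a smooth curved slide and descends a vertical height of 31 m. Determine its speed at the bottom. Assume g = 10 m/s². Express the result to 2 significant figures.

v = 26 m/s

By conservation of mechanical energy, ½mv₀² + mgh = ½mv²
v² = v₀² + 2gh = (7.9)² + 2(10)(31) = 682.41
v = √682.41 = 26.12 m/s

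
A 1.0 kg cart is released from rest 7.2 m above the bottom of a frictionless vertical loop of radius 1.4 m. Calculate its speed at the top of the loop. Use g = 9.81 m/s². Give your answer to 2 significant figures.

v = 9.3 m/s

Energy conservation: mgh = ½mv_top² + mg(2r)
v_top² = 2g(h − 2r) = 2(9.81)(7.2 − 2.800) = 86.33
v_top = 9.291 m/s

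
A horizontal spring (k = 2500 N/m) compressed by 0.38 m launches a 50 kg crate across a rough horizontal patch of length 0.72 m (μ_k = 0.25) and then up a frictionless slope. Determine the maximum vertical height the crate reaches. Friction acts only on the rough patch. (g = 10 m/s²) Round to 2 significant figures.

Spring energy: E₀ = ½kx² = ½(2500)(0.38)² = 180.50 J
Friction: W_f = μ_k mg d = (0.25)(50)(10)(0.72) = 90.00 J
Energy at base of ramp: E = 180.50 − 90.00 = 90.500 J
At max height all remaining energy is PE: mgh = E ⇒ h = E/(mg) = 90.500/(50 × 10) = 0.1810 m

h = 0.18 m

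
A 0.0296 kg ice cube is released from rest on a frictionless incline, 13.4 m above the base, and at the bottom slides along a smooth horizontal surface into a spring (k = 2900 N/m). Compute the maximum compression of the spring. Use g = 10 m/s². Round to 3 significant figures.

x = 0.0523 m

Gravitational PE at the top equals spring PE at max compression: mgh = ½kx²
x = √(2mgh/k) = √(2 × 0.0296 × 10 × 13.4 / 2900) = 0.05230 m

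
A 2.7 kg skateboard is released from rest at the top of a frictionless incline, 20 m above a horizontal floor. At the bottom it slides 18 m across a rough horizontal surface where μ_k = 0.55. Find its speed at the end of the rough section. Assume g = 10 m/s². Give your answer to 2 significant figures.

v = 14 m/s

Energy at the top = energy at the end + work done against friction:
mgh = ½mv² + μ_k m g d
W_f = μ_k mg d = (0.55)(2.7)(10)(18) = 267.3 J
½mv² = mgh − W_f = 540.00 − 267.3 = 272.70 J
v = √(2 × 272.70/2.7) = 14.21 m/s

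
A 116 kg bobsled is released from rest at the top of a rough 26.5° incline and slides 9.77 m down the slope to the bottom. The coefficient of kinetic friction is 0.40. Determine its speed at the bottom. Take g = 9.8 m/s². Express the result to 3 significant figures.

v = 4.11 m/s

Taking the bottom as reference, mgh = ½mv² + μ_k N L with h = L sinθ, N = mg cosθ:
mgh = mgL sinθ = (116)(9.8)(9.77)sin26.5° = 4955.7 J
W_f = μ_k mg cosθ · L = (0.40)(116)(9.8)cos26.5°·9.77 = 3976 J
½mv² = 4955.7 − 3976 = 979.86 J
v = √(2 × 979.86/116) = 4.110 m/s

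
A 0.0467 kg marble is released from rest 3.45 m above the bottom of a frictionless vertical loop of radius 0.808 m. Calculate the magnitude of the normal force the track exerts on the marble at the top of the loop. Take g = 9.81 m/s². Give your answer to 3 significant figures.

Energy from release to top (height 2r): mgh = ½mv_top² + mg(2r)
v_top² = 2g(h − 2r) = 2(9.81)(3.45 − 1.616) = 35.983 m²/s²
At the top, both N and weight point toward the centre: N + mg = mv_top²/r
N = m(v_top²/r − g) = 0.0467(35.983/0.808 − 9.81) = 1.622 N

N = 1.62 N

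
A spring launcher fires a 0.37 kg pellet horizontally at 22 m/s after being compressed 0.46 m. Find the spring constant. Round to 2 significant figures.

Spring PE at full compression equals KE at release: ½kx² = ½mv²
k = mv²/x² = (0.37)(22)²/(0.46)² = 846.3 N/m

k = 850 N/m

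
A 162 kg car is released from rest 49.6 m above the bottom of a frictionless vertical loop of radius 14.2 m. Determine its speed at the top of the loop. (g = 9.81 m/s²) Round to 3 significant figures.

v = 20.4 m/s

Energy conservation: mgh = ½mv_top² + mg(2r)
v_top² = 2g(h − 2r) = 2(9.81)(49.6 − 28.40) = 415.9
v_top = 20.39 m/s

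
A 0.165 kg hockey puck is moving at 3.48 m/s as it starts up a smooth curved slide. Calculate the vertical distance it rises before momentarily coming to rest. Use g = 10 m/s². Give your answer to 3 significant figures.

By energy conservation, ½mv² = mgh
h = v²/(2g) = 3.48²/(2 × 10) = 0.6055 m

h = 0.606 m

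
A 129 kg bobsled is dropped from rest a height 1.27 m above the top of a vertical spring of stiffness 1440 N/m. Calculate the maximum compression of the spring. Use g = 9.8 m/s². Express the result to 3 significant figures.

x = 2.61 m

Let x be the compression. The total drop is H + x, and the bobsled is instantaneously at rest at max compression, so energy conservation gives:
mg(H + x) = ½kx²
½(1440)x² − (129)(9.8)x − (129)(9.8)(1.27) = 0
720.0x² − 1264x − 1606 = 0
x = [1264 + √(1.598e+06 + 4.6239e+06)]/(2 × 720.0) = 2.610 m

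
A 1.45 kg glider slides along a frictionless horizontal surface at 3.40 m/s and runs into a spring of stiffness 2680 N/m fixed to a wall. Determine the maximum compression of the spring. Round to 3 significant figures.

Conservation of energy between contact and max compression: ½mv² = ½kx²
x = v√(m/k) = 3.40 × √(1.45/2680) = 0.07909 m

x = 0.0791 m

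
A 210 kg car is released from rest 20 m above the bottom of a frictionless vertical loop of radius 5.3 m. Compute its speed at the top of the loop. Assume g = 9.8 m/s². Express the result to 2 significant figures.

v = 14 m/s

Energy conservation: mgh = ½mv_top² + mg(2r)
v_top² = 2g(h − 2r) = 2(9.8)(20 − 10.60) = 184.2
v_top = 13.57 m/s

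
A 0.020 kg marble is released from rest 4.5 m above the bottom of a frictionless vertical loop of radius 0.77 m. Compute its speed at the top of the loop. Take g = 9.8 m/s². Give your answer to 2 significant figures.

Energy conservation: mgh = ½mv_top² + mg(2r)
v_top² = 2g(h − 2r) = 2(9.8)(4.5 − 1.540) = 58.02
v_top = 7.617 m/s

v = 7.6 m/s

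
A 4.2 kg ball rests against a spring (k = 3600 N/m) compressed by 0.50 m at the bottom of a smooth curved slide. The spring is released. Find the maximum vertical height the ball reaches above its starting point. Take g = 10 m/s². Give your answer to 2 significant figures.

h = 11 m

At maximum height the ball is at rest, so ½kx² = mgh
h = kx²/(2mg) = (3600)(0.50)²/(2 × 4.2 × 10) = 10.71 m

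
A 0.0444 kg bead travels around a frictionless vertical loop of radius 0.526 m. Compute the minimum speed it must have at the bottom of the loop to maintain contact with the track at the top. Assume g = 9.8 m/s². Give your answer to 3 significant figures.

At the top: mg = mv_top²/r ⇒ v_top² = gr = 5.155 m²/s²
Energy from bottom to top (height 2r): ½mv_bot² = ½mv_top² + mg(2r)
v_bot² = gr + 4gr = 5gr = 25.77
v_bot = √(5gr) = 5.077 m/s

v = 5.08 m/s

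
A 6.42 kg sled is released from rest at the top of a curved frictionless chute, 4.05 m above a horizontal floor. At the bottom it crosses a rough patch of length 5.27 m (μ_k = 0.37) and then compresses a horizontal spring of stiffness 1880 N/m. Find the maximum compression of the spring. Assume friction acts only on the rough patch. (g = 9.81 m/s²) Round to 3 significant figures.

Initial energy: E₁ = mgh = (6.42)(9.81)(4.05) = 255.07 J
Friction removes W_f = μ_k mg d = (0.37)(6.42)(9.81)(5.27) = 122.8 J
Energy reaching the spring: E = 255.07 − 122.8 = 132.26 J
At max compression ½kx² = E ⇒ x = √(2E/k) = √(2 × 132.26/1880) = 0.3751 m

x = 0.375 m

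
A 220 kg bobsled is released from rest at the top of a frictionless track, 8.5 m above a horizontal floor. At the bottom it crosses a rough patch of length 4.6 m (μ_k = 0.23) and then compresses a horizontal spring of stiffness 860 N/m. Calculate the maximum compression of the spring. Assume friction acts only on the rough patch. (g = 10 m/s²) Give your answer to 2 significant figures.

Initial energy: E₁ = mgh = (220)(10)(8.5) = 18700 J
Friction removes W_f = μ_k mg d = (0.23)(220)(10)(4.6) = 2328 J
Energy reaching the spring: E = 18700 − 2328 = 16372 J
At max compression ½kx² = E ⇒ x = √(2E/k) = √(2 × 16372/860) = 6.171 m

x = 6.2 m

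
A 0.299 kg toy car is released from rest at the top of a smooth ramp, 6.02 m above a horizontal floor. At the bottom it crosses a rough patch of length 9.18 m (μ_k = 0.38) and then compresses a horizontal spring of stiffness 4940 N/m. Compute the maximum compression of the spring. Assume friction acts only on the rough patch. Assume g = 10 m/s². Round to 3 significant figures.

x = 0.0554 m

Initial energy: E₁ = mgh = (0.299)(10)(6.02) = 18.000 J
Friction removes W_f = μ_k mg d = (0.38)(0.299)(10)(9.18) = 10.43 J
Energy reaching the spring: E = 18.000 − 10.43 = 7.5695 J
At max compression ½kx² = E ⇒ x = √(2E/k) = √(2 × 7.5695/4940) = 0.05536 m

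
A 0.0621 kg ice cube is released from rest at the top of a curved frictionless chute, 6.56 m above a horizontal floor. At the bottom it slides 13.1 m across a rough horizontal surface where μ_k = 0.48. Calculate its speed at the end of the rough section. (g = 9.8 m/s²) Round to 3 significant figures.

Applying the work–energy principle:
mgh = ½mv² + μ_k m g d
W_f = μ_k mg d = (0.48)(0.0621)(9.8)(13.1) = 3.827 J
½mv² = mgh − W_f = 3.9923 − 3.827 = 0.16553 J
v = √(2 × 0.16553/0.0621) = 2.309 m/s

v = 2.31 m/s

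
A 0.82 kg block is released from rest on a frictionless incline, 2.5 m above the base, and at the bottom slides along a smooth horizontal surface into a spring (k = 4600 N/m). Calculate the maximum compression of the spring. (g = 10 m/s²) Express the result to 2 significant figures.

x = 0.094 m

Energy conservation (no friction) from release to max compression: mgh = ½kx²
x = √(2mgh/k) = √(2 × 0.82 × 10 × 2.5 / 4600) = 0.09441 m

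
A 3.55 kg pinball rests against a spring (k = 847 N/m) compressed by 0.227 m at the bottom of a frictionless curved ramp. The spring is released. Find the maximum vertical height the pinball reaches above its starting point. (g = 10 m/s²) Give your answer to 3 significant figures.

h = 0.615 m

At maximum height the pinball is at rest, so ½kx² = mgh
h = kx²/(2mg) = (847)(0.227)²/(2 × 3.55 × 10) = 0.6147 m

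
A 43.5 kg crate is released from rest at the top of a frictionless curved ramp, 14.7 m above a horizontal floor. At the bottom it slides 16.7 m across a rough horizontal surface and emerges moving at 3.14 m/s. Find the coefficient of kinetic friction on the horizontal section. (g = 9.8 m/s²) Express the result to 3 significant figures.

μ_k = 0.850

Applying the work–energy principle:
mgh = ½mv² + μ_k m g d
mgh = 6266.6 J; ½mv² = 214.45 J
W_f = 6266.6 − 214.45 = 6052 J
μ_k = W_f/(mg·d) = 6052/(426.3 × 16.7) = 0.8501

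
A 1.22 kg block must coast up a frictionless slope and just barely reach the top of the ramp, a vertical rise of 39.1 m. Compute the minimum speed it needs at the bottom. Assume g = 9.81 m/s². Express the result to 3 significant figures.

v = 27.7 m/s

At the top it is momentarily at rest, so all KE converts to PE: ½mv² = mgh
v = √(2gh) = √(2 × 9.81 × 39.1) = 27.70 m/s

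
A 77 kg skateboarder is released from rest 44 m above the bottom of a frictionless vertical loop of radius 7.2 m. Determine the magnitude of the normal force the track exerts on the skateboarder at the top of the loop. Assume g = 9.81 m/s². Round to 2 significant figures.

Energy from release to top (height 2r): mgh = ½mv_top² + mg(2r)
v_top² = 2g(h − 2r) = 2(9.81)(44 − 14.40) = 580.75 m²/s²
At the top, both N and weight point toward the centre: N + mg = mv_top²/r
N = m(v_top²/r − g) = 77(580.75/7.2 − 9.81) = 5455 N

N = 5500 N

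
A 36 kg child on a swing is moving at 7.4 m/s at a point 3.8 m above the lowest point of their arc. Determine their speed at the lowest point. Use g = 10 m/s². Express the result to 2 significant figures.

v = 11 m/s

Equating total energy at the two states: ½mv₀² + mgh = ½mv²
v² = v₀² + 2gh = (7.4)² + 2(10)(3.8) = 130.76
v = √130.76 = 11.44 m/s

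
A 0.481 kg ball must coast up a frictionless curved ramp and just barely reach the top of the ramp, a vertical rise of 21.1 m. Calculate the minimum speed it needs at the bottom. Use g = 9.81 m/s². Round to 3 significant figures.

At the top it is momentarily at rest, so all KE converts to PE: ½mv² = mgh
v = √(2gh) = √(2 × 9.81 × 21.1) = 20.35 m/s

v = 20.3 m/s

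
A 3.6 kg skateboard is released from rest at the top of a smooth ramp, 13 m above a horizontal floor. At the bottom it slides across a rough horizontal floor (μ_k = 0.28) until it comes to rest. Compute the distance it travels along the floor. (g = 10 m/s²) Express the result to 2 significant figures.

d = 46 m

Applying the work–energy principle:
At rest all PE has been dissipated by friction: mgh = μ_k m g d
d = h/μ_k = 13/0.28 = 46.43 m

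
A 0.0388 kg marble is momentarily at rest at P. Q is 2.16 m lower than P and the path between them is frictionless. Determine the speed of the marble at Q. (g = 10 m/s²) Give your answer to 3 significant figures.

By conservation of mechanical energy, mgh = ½mv²
The mass cancels from both sides.
v = √(2gh) = √(2 × 10 × 2.16) = √43.200 = 6.573 m/s

v = 6.57 m/s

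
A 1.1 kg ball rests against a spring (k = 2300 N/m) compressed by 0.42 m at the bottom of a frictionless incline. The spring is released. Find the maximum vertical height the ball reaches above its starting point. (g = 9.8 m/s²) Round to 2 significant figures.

All spring PE becomes gravitational PE at the highest point: ½kx² = mgh
h = kx²/(2mg) = (2300)(0.42)²/(2 × 1.1 × 9.8) = 18.82 m

h = 19 m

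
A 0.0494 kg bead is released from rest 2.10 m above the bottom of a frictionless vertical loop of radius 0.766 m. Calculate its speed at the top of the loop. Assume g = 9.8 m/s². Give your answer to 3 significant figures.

Energy conservation: mgh = ½mv_top² + mg(2r)
v_top² = 2g(h − 2r) = 2(9.8)(2.10 − 1.532) = 11.13
v_top = 3.337 m/s

v = 3.34 m/s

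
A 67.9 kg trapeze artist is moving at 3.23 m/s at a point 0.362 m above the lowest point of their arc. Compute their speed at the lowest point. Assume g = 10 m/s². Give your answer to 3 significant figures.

v = 4.20 m/s

Mechanical energy is conserved (no friction): ½mv₀² + mgh = ½mv²
The mass cancels from both sides.
v² = v₀² + 2gh = (3.23)² + 2(10)(0.362) = 17.673
v = √17.673 = 4.204 m/s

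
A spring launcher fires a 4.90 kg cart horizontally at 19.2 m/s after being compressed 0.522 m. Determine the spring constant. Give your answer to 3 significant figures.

k = 6630 N/m

½kx² = ½mv²
k = mv²/x² = (4.90)(19.2)²/(0.522)² = 6629 N/m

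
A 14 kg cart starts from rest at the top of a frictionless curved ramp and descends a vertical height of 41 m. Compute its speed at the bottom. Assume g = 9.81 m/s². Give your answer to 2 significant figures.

v = 28 m/s

Energy conservation between the two points: mgh = ½mv²
v = √(2gh) = √(2 × 9.81 × 41) = √804.42 = 28.36 m/s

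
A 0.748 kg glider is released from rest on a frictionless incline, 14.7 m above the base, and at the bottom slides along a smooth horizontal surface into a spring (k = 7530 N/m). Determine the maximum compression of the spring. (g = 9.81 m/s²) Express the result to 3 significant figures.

x = 0.169 m

Energy conservation (no friction) from release to max compression: mgh = ½kx²
x = √(2mgh/k) = √(2 × 0.748 × 9.81 × 14.7 / 7530) = 0.1693 m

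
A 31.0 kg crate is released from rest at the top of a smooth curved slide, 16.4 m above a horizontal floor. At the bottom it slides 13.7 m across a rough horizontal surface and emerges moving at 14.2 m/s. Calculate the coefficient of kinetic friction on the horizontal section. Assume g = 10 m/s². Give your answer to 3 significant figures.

μ_k = 0.461

Energy at the top = energy at the end + work done against friction:
mgh = ½mv² + μ_k m g d
mgh = 5084.0 J; ½mv² = 3125.4 J
W_f = 5084.0 − 3125.4 = 1959 J
μ_k = W_f/(mg·d) = 1959/(310.0 × 13.7) = 0.4612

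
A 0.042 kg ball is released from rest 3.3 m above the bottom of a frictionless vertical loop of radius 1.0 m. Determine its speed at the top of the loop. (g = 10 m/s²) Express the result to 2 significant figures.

v = 5.1 m/s

Energy conservation: mgh = ½mv_top² + mg(2r)
v_top² = 2g(h − 2r) = 2(10)(3.3 − 2.000) = 26.00
v_top = 5.099 m/s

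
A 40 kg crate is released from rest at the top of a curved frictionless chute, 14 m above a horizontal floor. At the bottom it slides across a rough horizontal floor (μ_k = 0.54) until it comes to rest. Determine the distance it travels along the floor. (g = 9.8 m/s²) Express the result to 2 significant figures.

d = 26 m

Energy at the top = energy at the end + work done against friction:
At rest all PE has been dissipated by friction: mgh = μ_k m g d
d = h/μ_k = 14/0.54 = 25.93 m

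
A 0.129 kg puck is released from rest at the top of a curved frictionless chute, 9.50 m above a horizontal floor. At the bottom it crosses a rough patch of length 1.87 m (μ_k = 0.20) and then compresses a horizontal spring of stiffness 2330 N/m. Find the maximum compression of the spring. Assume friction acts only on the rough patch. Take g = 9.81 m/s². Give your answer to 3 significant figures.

x = 0.0996 m

Initial energy: E₁ = mgh = (0.129)(9.81)(9.50) = 12.022 J
Friction removes W_f = μ_k mg d = (0.20)(0.129)(9.81)(1.87) = 0.4733 J
Energy reaching the spring: E = 12.022 − 0.4733 = 11.549 J
At max compression ½kx² = E ⇒ x = √(2E/k) = √(2 × 11.549/2330) = 0.09956 m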